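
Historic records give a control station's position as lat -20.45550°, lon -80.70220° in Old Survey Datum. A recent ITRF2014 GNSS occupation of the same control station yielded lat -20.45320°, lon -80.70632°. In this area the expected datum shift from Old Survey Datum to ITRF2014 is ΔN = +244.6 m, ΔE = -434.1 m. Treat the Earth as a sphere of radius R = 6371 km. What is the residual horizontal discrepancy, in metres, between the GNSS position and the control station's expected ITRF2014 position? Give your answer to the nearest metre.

Observed coordinate differences: Δφ = +0.00230°, Δλ = -0.00412°.
Converting to metres (1° lat = 111195 m, cos φ = 0.936944): observed ΔN = 255.7 m, observed ΔE = -429.2 m.
Subtracting the expected shift leaves a residual of 255.7 − (244.6) = 11.1 m north and -429.2 − (-434.1) = 4.9 m east.
Residual distance = √(11.1² + 4.9²) = 12.2 m.

12 m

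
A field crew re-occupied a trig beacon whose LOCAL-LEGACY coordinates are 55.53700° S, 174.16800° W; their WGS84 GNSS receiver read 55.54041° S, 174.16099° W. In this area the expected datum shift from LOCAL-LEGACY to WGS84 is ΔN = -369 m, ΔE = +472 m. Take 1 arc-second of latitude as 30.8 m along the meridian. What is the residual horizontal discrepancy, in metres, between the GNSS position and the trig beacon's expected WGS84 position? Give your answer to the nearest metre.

33 m

Observed coordinate differences: Δφ = -0.00341°, Δλ = +0.00701°.
Converting to metres (1° lat = 110880 m, cos φ = 0.565874): observed ΔN = -378.1 m, observed ΔE = 439.8 m.
Subtracting the expected shift leaves a residual of -378.1 − (-369) = -9.1 m north and 439.8 − (472) = -32.2 m east.
Residual distance = √((-9.1)² + (-32.2)²) = 33.4 m.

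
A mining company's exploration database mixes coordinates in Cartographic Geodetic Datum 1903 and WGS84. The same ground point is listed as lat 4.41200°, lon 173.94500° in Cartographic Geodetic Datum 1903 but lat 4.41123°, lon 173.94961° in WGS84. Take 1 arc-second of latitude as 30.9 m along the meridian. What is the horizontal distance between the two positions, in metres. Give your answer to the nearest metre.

Δφ = 4.41123° − 4.41200° = -0.00077°; Δλ = 173.94961° − 173.94500° = +0.00461°.
1° of latitude = 3600 × 30.90 = 111240 m.
ΔN = Δφ × 111240 = -85.7 m; ΔE = Δλ × 111240 × cos(4.41200°) = +0.00461 × 111240 × 0.997037 = 511.3 m.
Distance = √(ΔE² + ΔN²) = √(511.3² + (-85.7)²) = 518.4 m.

518 m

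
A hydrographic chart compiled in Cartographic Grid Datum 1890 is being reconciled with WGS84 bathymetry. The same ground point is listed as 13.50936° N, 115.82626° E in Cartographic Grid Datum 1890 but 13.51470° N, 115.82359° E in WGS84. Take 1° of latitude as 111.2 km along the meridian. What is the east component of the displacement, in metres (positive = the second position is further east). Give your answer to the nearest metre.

Δφ = 13.51470° − 13.50936° = +0.00534°; Δλ = 115.82359° − 115.82626° = -0.00267°.
ΔN = Δφ × 111200 = 593.8 m; ΔE = Δλ × 111200 × cos(13.50936°) = -0.00267 × 111200 × 0.972332 = -288.7 m.

ΔE = -289 m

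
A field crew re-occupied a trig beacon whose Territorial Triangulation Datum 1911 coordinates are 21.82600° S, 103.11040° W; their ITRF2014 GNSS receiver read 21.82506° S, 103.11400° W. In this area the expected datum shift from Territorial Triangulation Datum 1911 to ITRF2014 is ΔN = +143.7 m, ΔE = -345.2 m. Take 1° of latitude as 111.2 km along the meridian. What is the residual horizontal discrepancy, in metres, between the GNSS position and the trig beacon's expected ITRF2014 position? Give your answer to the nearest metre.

Observed coordinate differences: Δφ = +0.00094°, Δλ = -0.00360°.
Converting to metres (1° lat = 111200 m, cos φ = 0.928317): observed ΔN = 104.5 m, observed ΔE = -371.6 m.
Subtracting the expected shift leaves a residual of 104.5 − (143.7) = -39.2 m north and -371.6 − (-345.2) = -26.4 m east.
Residual distance = √((-39.2)² + (-26.4)²) = 47.3 m.

47 m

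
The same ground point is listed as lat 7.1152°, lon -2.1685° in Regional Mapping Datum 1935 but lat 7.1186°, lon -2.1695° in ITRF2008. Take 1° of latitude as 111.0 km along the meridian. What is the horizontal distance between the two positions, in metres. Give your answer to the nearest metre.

Δφ = 7.1186° − 7.1152° = +0.0034°; Δλ = -2.1695° − -2.1685° = -0.0010°.
ΔN = Δφ × 111000 = 377.4 m; ΔE = Δλ × 111000 × cos(7.1152°) = -0.0010 × 111000 × 0.992299 = -110.1 m.
Distance = √(ΔE² + ΔN²) = √((-110.1)² + 377.4²) = 393.1 m.

393 m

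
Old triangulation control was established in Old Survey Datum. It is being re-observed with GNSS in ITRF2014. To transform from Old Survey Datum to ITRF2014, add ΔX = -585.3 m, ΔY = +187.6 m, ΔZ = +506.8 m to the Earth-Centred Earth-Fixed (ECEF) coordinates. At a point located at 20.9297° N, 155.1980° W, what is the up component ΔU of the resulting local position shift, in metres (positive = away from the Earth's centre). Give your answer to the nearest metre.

At φ = 20.9297°, λ = -155.1980°: sin φ = 0.357222, cos φ = 0.934019, sin λ = -0.419484, cos λ = -0.907763.
ΔU = cos φ cos λ·ΔX + cos φ sin λ·ΔY + sin φ·ΔZ = (0.934019)(-0.907763)(-585.3) + (0.934019)(-0.419484)(187.6) + (0.357222)(506.8) = 603.79 m.

ΔU = 604 m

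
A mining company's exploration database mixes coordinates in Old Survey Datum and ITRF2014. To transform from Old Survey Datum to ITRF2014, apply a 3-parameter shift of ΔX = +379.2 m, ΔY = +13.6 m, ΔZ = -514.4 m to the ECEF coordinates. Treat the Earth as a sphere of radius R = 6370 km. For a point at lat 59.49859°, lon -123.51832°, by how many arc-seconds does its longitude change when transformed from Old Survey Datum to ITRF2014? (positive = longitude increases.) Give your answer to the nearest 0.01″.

Δλ = 19.69″

sin φ = 0.861617, cos φ = 0.507560, sin λ = -0.833709, cos λ = -0.552204.
East component: ΔE = −sin λ·ΔX + cos λ·ΔY = −(-0.833709)(379.2) + (-0.552204)(13.6) = 308.63 m.
1° of latitude spans πR/180 = 111177 m; at latitude φ, 1° of longitude spans that × cos φ = 56429.2 m, so Δλ = 308.63 / 56429.2 × 3600 = 19.690″.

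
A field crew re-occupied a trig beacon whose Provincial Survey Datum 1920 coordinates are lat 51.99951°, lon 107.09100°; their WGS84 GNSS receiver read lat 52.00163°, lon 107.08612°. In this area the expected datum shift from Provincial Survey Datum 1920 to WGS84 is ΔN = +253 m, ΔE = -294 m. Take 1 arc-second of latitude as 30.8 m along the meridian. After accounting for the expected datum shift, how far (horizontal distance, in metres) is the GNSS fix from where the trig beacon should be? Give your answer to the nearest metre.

Observed coordinate differences: Δφ = +0.00212°, Δλ = -0.00488°.
Converting to metres (1° lat = 110880 m, cos φ = 0.615668): observed ΔN = 235.1 m, observed ΔE = -333.1 m.
Subtracting the expected shift leaves a residual of 235.1 − (253) = -17.9 m north and -333.1 − (-294) = -39.1 m east.
Residual distance = √((-17.9)² + (-39.1)²) = 43.0 m.

43 m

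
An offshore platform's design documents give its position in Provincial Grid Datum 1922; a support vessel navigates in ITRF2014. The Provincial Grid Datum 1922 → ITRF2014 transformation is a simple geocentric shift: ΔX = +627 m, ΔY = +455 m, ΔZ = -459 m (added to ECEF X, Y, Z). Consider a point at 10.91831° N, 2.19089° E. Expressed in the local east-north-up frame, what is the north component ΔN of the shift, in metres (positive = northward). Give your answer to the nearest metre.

At φ = 10.91831°, λ = 2.19089°: sin φ = 0.189409, cos φ = 0.981898, sin λ = 0.038229, cos λ = 0.999269.
ΔN = −sin φ cos λ·ΔX − sin φ sin λ·ΔY + cos φ·ΔZ = −(0.189409)(0.999269)(627) − (0.189409)(0.038229)(455) + (0.981898)(-459) = -572.66 m.

ΔN = -573 m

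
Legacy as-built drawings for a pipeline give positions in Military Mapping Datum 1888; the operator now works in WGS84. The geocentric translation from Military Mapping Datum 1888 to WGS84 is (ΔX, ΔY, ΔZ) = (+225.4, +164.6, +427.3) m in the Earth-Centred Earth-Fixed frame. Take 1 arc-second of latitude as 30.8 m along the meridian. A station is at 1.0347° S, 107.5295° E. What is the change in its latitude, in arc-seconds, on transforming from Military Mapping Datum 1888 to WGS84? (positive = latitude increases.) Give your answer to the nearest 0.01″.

Δφ = 13.92″

sin φ = -0.018058, cos φ = 0.999837, sin λ = 0.953562, cos λ = -0.301197.
North component: ΔN = −sin φ cos λ·ΔX − sin φ sin λ·ΔY + cos φ·ΔZ = −(-0.018058)(-0.301197)(225.4) − (-0.018058)(0.953562)(164.6) + (0.999837)(427.3) = 428.84 m.
1° of latitude spans 3600 × 30.80 = 110880 m, so Δφ = 428.84 / 110880 × 3600 = 13.923″.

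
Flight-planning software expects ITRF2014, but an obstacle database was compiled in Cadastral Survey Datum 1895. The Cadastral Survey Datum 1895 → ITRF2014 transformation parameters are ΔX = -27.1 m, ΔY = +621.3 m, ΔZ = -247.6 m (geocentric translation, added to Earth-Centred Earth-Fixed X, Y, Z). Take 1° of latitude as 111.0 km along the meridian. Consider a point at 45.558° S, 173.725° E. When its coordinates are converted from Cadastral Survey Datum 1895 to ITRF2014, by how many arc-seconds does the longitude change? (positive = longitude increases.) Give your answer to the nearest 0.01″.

Δλ = -28.47″

sin φ = -0.713960, cos φ = 0.700187, sin λ = 0.109301, cos λ = -0.994009.
East component: ΔE = −sin λ·ΔX + cos λ·ΔY = −(0.109301)(-27.1) + (-0.994009)(621.3) = -614.62 m.
1° of latitude spans 111000 m; at latitude φ, 1° of longitude spans that × cos φ = 77720.7 m, so Δλ = -614.62 / 77720.7 × 3600 = -28.469″.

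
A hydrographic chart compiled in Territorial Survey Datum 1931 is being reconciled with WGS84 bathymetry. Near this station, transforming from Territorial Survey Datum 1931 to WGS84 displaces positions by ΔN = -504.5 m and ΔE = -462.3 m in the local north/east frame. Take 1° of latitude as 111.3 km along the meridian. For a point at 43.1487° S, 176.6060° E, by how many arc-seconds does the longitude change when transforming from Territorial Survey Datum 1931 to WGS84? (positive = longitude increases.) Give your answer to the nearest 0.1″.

Δλ = -20.5″

At latitude -43.1487°, cos φ = 0.729581.
1° of longitude at this latitude = 111.3 × cos φ = 81.20 km, so Δλ = -462.3 / 81202.4 = -0.0056932° = -20.495″.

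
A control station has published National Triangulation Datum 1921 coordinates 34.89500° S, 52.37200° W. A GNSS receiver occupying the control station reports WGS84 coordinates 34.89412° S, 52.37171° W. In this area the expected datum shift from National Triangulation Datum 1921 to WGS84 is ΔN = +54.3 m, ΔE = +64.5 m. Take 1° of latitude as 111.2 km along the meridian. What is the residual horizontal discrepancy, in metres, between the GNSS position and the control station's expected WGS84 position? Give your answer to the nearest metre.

Observed coordinate differences: Δφ = +0.00088°, Δλ = +0.00029°.
Converting to metres (1° lat = 111200 m, cos φ = 0.820202): observed ΔN = 97.9 m, observed ΔE = 26.4 m.
Subtracting the expected shift leaves a residual of 97.9 − (54.3) = 43.6 m north and 26.4 − (64.5) = -38.1 m east.
Residual distance = √(43.6² + (-38.1)²) = 57.8 m.

58 m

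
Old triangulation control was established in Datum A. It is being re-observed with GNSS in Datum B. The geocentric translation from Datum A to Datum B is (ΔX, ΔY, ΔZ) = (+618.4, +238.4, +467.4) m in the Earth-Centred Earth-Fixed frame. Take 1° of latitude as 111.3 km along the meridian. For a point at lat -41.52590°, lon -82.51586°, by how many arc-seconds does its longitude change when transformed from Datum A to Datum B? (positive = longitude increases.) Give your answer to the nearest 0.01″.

Δλ = 27.83″

sin φ = -0.662959, cos φ = 0.748656, sin λ = -0.991481, cos λ = 0.130252.
East component: ΔE = −sin λ·ΔX + cos λ·ΔY = −(-0.991481)(618.4) + (0.130252)(238.4) = 644.18 m.
1° of latitude spans 111300 m; at latitude φ, 1° of longitude spans that × cos φ = 83325.4 m, so Δλ = 644.18 / 83325.4 × 3600 = 27.831″.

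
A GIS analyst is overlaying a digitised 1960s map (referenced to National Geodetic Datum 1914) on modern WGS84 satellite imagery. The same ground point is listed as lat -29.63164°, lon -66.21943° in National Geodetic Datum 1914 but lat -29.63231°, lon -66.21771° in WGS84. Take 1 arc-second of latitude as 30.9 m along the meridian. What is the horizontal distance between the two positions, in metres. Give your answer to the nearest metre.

Δφ = -29.63231° − -29.63164° = -0.00067°; Δλ = -66.21771° − -66.21943° = +0.00172°.
1° of latitude = 3600 × 30.90 = 111240 m.
ΔN = Δφ × 111240 = -74.5 m; ΔE = Δλ × 111240 × cos(-29.63164°) = +0.00172 × 111240 × 0.869222 = 166.3 m.
Distance = √(ΔE² + ΔN²) = √(166.3² + (-74.5)²) = 182.2 m.

182 m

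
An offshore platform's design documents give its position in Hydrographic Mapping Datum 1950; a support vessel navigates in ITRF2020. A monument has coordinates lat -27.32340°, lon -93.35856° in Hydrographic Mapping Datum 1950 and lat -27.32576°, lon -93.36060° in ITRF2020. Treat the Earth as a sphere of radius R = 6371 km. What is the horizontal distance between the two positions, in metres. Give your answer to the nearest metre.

331 m

Δφ = -27.32576° − -27.32340° = -0.00236°; Δλ = -93.36060° − -93.35856° = -0.00204°.
1° along a meridian = πR/180 = 111195 m.
ΔN = Δφ × 111195 = -262.4 m; ΔE = Δλ × 111195 × cos(-27.32340°) = -0.00204 × 111195 × 0.888430 = -201.5 m.
Distance = √(ΔE² + ΔN²) = √((-201.5)² + (-262.4)²) = 330.9 m.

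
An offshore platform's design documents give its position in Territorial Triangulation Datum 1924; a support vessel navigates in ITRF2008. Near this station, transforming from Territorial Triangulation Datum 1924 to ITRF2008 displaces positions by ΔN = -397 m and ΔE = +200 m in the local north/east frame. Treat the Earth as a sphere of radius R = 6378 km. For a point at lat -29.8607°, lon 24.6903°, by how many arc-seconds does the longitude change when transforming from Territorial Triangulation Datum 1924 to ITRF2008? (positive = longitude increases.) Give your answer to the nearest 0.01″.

Δλ = 7.46″

At latitude -29.8607°, cos φ = 0.867238.
One radian of longitude at latitude φ spans R cos φ, so Δλ = ΔE / (R cos φ) = 200.0 / (6378000 × 0.867238) = 3.6158e-05 rad = 7.458″.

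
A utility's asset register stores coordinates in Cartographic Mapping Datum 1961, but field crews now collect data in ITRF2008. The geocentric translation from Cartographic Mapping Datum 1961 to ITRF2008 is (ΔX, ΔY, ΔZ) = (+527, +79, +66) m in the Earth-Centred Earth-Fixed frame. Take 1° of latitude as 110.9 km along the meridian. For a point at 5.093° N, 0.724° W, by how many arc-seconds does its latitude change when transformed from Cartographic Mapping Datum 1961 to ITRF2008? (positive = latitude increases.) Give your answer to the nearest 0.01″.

sin φ = 0.088773, cos φ = 0.996052, sin λ = -0.012636, cos λ = 0.999920.
North component: ΔN = −sin φ cos λ·ΔX − sin φ sin λ·ΔY + cos φ·ΔZ = −(0.088773)(0.999920)(527) − (0.088773)(-0.012636)(79) + (0.996052)(66) = 19.05 m.
1° of latitude spans 110900 m, so Δφ = 19.05 / 110900 × 3600 = 0.618″.

Δφ = 0.62″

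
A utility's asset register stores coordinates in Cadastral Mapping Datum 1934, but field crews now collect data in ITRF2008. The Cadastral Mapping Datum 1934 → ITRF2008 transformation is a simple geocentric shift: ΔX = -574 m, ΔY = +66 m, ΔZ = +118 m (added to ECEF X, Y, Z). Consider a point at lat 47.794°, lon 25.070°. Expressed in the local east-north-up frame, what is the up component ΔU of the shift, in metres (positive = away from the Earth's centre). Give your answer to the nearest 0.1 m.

At φ = 47.794°, λ = 25.070°: sin φ = 0.740734, cos φ = 0.671798, sin λ = 0.423725, cos λ = 0.905791.
ΔU = cos φ cos λ·ΔX + cos φ sin λ·ΔY + sin φ·ΔZ = (0.671798)(0.905791)(-574) + (0.671798)(0.423725)(66) + (0.740734)(118) = -243.09 m.

ΔU = -243.1 m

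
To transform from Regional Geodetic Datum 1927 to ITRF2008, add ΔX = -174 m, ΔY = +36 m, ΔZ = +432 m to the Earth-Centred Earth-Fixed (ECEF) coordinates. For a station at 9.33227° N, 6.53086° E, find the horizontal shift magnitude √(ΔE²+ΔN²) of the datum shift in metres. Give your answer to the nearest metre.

457 m

The local east axis at (φ, λ) is (−sin λ, cos λ, 0), so ΔE = −sin(6.53086°)·(-174) + cos(6.53086°)·36 = 55.56 m.
The local north axis is (−sin φ cos λ, −sin φ sin λ, cos φ), giving ΔN = 28.033 − 0.664 + 426.282 = 453.65 m.
Horizontal magnitude = √(ΔE² + ΔN²) = √(55.56² + 453.65²) = 457.04 m.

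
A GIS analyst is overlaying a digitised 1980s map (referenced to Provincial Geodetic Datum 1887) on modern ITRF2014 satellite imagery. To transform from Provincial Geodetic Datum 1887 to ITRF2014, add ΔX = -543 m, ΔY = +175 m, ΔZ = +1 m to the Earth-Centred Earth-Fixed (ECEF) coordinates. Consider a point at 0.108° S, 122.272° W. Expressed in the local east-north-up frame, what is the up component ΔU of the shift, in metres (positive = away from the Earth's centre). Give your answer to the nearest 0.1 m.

ΔU = 142.0 m

The local up (radial) axis is (cos φ cos λ, cos φ sin λ, sin φ), giving ΔU = 289.928 − 147.966 − 0.002 = 141.96 m.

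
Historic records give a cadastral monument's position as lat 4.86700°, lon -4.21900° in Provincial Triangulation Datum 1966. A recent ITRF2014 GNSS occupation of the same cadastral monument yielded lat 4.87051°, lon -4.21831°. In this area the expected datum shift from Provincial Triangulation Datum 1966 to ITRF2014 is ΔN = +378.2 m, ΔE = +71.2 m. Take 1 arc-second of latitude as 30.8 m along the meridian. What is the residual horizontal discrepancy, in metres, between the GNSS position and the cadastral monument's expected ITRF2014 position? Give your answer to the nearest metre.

Observed coordinate differences: Δφ = +0.00351°, Δλ = +0.00069°.
Converting to metres (1° lat = 110880 m, cos φ = 0.996394): observed ΔN = 389.2 m, observed ΔE = 76.2 m.
Subtracting the expected shift leaves a residual of 389.2 − (378.2) = 11.0 m north and 76.2 − (71.2) = 5.0 m east.
Residual distance = √(11.0² + 5.0²) = 12.1 m.

12 m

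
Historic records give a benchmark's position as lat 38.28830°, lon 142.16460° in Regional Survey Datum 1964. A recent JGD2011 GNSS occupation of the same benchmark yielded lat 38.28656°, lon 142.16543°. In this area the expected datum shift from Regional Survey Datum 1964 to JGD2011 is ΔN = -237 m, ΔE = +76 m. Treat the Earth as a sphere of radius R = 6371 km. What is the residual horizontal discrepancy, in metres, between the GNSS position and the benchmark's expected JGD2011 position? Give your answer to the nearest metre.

44 m

Observed coordinate differences: Δφ = -0.00174°, Δλ = +0.00083°.
Converting to metres (1° lat = 111195 m, cos φ = 0.784903): observed ΔN = -193.5 m, observed ΔE = 72.4 m.
Subtracting the expected shift leaves a residual of -193.5 − (-237) = 43.5 m north and 72.4 − (76) = -3.6 m east.
Residual distance = √(43.5² + (-3.6)²) = 43.7 m.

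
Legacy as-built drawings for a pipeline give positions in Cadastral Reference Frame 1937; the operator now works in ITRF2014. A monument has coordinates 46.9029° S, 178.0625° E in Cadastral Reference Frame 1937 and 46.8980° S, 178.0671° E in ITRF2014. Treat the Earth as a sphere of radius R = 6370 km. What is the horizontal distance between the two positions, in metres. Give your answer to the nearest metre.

647 m

Δφ = -46.8980° − -46.9029° = +0.0049°; Δλ = 178.0671° − 178.0625° = +0.0046°.
1° along a meridian = πR/180 = 111177 m.
ΔN = Δφ × 111177 = 544.8 m; ΔE = Δλ × 111177 × cos(-46.9029°) = +0.0046 × 111177 × 0.683237 = 349.4 m.
Distance = √(ΔE² + ΔN²) = √(349.4² + 544.8²) = 647.2 m.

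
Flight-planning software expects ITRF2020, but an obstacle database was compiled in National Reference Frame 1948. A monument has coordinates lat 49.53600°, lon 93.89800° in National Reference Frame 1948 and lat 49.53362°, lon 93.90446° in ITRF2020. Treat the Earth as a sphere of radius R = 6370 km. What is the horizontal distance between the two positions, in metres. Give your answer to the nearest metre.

536 m

Δφ = 49.53362° − 49.53600° = -0.00238°; Δλ = 93.90446° − 93.89800° = +0.00646°.
1° along a meridian = πR/180 = 111177 m.
ΔN = Δφ × 111177 = -264.6 m; ΔE = Δλ × 111177 × cos(49.53600°) = +0.00646 × 111177 × 0.648970 = 466.1 m.
Distance = √(ΔE² + ΔN²) = √(466.1² + (-264.6)²) = 536.0 m.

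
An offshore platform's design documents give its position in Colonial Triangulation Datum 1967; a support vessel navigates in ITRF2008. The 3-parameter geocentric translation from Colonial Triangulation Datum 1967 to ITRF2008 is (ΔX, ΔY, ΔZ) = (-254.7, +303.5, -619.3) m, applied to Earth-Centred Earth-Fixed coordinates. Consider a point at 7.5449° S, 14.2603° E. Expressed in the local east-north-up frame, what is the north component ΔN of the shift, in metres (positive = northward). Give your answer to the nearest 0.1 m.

ΔN = -636.5 m

At φ = -7.5449°, λ = 14.2603°: sin φ = -0.131303, cos φ = 0.991342, sin λ = 0.246328, cos λ = 0.969187.
ΔN = −sin φ cos λ·ΔX − sin φ sin λ·ΔY + cos φ·ΔZ = −(-0.131303)(0.969187)(-254.7) − (-0.131303)(0.246328)(303.5) + (0.991342)(-619.3) = -636.53 m.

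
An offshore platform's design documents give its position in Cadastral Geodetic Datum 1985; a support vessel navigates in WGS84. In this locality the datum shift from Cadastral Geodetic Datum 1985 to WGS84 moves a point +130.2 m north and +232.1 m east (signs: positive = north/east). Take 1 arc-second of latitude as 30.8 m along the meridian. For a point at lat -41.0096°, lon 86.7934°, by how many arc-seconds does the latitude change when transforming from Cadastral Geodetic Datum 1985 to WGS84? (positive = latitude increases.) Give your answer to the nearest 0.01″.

1″ of latitude = 30.80 m, so Δφ = 130.2 / 30.80 = 4.227″.

Δφ = 4.23″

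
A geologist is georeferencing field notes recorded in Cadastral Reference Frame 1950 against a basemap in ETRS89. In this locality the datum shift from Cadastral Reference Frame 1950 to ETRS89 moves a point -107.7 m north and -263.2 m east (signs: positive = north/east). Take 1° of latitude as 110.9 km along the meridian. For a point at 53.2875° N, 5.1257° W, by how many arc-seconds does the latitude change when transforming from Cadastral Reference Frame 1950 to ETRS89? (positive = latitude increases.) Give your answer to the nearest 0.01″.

Δφ = -3.50″

1° of latitude = 110.9 km, so Δφ = -107.7 / 110900 = -0.0009711° = -3.496″.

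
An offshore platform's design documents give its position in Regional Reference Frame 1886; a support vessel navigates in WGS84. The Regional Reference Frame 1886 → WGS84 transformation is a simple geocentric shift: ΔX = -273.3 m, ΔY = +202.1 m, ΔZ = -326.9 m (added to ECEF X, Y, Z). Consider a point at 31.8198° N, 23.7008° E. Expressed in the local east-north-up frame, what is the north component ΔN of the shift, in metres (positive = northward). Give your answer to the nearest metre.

ΔN = -189 m

At φ = 31.8198°, λ = 23.7008°: sin φ = 0.527249, cos φ = 0.849711, sin λ = 0.401961, cos λ = 0.915657.
ΔN = −sin φ cos λ·ΔX − sin φ sin λ·ΔY + cos φ·ΔZ = −(0.527249)(0.915657)(-273.3) − (0.527249)(0.401961)(202.1) + (0.849711)(-326.9) = -188.66 m.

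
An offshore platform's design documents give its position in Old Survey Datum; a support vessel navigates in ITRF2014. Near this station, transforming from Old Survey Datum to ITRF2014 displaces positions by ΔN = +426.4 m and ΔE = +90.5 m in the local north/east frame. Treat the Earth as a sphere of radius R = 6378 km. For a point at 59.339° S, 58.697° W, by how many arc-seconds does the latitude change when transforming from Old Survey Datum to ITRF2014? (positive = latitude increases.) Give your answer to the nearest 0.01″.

On a sphere of radius R, 1 rad of latitude = R, so Δφ = ΔN / R = 426.4 / 6378000 = 6.6855e-05 rad = 13.790″.

Δφ = 13.79″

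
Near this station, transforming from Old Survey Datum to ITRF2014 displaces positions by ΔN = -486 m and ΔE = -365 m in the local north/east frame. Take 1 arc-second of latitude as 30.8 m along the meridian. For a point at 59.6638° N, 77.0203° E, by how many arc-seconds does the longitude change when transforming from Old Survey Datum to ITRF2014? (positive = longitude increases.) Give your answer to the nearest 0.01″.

Δλ = -23.46″

At latitude 59.6638°, cos φ = 0.505073.
1″ of longitude at this latitude = 30.80 × cos φ = 15.5562 m, so Δλ = -365.0 / 15.5562 = -23.463″.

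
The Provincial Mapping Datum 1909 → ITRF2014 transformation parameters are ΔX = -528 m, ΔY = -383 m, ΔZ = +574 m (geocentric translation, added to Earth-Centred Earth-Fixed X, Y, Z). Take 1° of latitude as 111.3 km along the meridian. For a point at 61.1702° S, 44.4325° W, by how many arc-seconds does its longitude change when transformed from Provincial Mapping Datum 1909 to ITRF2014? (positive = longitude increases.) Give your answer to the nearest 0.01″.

Δλ = -43.14″

sin φ = -0.876056, cos φ = 0.482209, sin λ = -0.700068, cos λ = 0.714076.
East component: ΔE = −sin λ·ΔX + cos λ·ΔY = −(-0.700068)(-528) + (0.714076)(-383) = -643.13 m.
1° of latitude spans 111300 m; at latitude φ, 1° of longitude spans that × cos φ = 53669.9 m, so Δλ = -643.13 / 53669.9 × 3600 = -43.139″.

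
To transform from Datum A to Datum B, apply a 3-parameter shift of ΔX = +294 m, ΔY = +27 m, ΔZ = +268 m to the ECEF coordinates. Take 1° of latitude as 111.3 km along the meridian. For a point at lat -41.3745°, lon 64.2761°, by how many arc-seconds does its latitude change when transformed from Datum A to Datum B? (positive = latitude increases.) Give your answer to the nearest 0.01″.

sin φ = -0.660978, cos φ = 0.750405, sin λ = 0.900896, cos λ = 0.434035.
North component: ΔN = −sin φ cos λ·ΔX − sin φ sin λ·ΔY + cos φ·ΔZ = −(-0.660978)(0.434035)(294) − (-0.660978)(0.900896)(27) + (0.750405)(268) = 301.53 m.
1° of latitude spans 111300 m, so Δφ = 301.53 / 111300 × 3600 = 9.753″.

Δφ = 9.75″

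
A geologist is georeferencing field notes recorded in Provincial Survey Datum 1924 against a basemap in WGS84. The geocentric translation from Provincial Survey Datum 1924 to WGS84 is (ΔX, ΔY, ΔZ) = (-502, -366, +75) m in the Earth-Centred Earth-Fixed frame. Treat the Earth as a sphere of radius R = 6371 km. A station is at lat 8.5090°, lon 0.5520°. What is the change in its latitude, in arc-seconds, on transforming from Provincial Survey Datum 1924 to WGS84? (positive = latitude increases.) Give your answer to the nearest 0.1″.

sin φ = 0.147965, cos φ = 0.988993, sin λ = 0.009634, cos λ = 0.999954.
North component: ΔN = −sin φ cos λ·ΔX − sin φ sin λ·ΔY + cos φ·ΔZ = −(0.147965)(0.999954)(-502) − (0.147965)(0.009634)(-366) + (0.988993)(75) = 148.97 m.
1° of latitude spans πR/180 = 111195 m, so Δφ = 148.97 / 111195 × 3600 = 4.823″.

Δφ = 4.8″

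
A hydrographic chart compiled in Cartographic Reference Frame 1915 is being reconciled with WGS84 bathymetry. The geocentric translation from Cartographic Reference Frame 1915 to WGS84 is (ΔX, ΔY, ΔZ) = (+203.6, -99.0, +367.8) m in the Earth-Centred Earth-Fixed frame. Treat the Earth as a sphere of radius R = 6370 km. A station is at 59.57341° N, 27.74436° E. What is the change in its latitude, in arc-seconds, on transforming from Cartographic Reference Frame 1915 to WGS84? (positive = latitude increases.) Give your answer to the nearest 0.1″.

Δφ = 2.3″

sin φ = 0.862279, cos φ = 0.506434, sin λ = 0.465527, cos λ = 0.885033.
North component: ΔN = −sin φ cos λ·ΔX − sin φ sin λ·ΔY + cos φ·ΔZ = −(0.862279)(0.885033)(203.6) − (0.862279)(0.465527)(-99.0) + (0.506434)(367.8) = 70.63 m.
1° of latitude spans πR/180 = 111177 m, so Δφ = 70.63 / 111177 × 3600 = 2.287″.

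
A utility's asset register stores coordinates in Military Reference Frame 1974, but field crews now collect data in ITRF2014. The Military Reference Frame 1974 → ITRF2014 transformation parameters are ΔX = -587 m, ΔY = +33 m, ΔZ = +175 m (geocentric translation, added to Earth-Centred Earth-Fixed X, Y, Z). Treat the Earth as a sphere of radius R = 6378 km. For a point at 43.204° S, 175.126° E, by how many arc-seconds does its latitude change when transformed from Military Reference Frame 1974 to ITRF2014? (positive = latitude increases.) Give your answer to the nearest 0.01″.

Δφ = 17.14″

sin φ = -0.684598, cos φ = 0.728921, sin λ = 0.084965, cos λ = -0.996384.
North component: ΔN = −sin φ cos λ·ΔX − sin φ sin λ·ΔY + cos φ·ΔZ = −(-0.684598)(-0.996384)(-587) − (-0.684598)(0.084965)(33) + (0.728921)(175) = 529.89 m.
1° of latitude spans πR/180 = 111317 m, so Δφ = 529.89 / 111317 × 3600 = 17.137″.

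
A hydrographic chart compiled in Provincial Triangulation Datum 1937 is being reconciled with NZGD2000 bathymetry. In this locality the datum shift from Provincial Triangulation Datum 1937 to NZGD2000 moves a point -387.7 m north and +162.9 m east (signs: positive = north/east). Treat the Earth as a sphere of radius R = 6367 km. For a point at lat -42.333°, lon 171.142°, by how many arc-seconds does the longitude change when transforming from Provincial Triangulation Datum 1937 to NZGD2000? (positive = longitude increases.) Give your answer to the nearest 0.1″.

Δλ = 7.1″

At latitude -42.333°, cos φ = 0.739243.
One radian of longitude at latitude φ spans R cos φ, so Δλ = ΔE / (R cos φ) = 162.9 / (6367000 × 0.739243) = 3.4610e-05 rad = 7.139″.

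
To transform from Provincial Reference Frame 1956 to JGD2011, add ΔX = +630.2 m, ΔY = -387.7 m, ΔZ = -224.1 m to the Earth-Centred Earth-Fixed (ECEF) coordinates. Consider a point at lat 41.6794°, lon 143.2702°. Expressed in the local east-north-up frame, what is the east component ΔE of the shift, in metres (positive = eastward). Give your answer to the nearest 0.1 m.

ΔE = -66.2 m

At φ = 41.6794°, λ = 143.2702°: sin φ = 0.664962, cos φ = 0.746877, sin λ = 0.598042, cos λ = -0.801465.
ΔE = −sin λ·ΔX + cos λ·ΔY = −(0.598042)·(630.2) + (-0.801465)·(-387.7) = -66.16 m.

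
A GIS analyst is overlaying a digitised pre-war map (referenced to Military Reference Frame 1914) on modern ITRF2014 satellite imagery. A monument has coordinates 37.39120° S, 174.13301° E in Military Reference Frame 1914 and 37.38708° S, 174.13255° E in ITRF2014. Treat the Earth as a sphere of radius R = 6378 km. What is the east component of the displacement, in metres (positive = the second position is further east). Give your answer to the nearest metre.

Δφ = -37.38708° − -37.39120° = +0.00412°; Δλ = 174.13255° − 174.13301° = -0.00046°.
1° along a meridian = πR/180 = 111317 m.
ΔN = Δφ × 111317 = 458.6 m; ΔE = Δλ × 111317 × cos(-37.39120°) = -0.00046 × 111317 × 0.794508 = -40.7 m.

ΔE = -41 m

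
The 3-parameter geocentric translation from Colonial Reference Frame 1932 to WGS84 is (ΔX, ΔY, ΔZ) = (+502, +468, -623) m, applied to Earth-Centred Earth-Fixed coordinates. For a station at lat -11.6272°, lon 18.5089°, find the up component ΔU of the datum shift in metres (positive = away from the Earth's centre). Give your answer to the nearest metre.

ΔU = 737 m

At φ = -11.6272°, λ = 18.5089°: sin φ = -0.201543, cos φ = 0.979480, sin λ = 0.317452, cos λ = 0.948274.
ΔU = cos φ cos λ·ΔX + cos φ sin λ·ΔY + sin φ·ΔZ = (0.979480)(0.948274)(502) + (0.979480)(0.317452)(468) + (-0.201543)(-623) = 737.35 m.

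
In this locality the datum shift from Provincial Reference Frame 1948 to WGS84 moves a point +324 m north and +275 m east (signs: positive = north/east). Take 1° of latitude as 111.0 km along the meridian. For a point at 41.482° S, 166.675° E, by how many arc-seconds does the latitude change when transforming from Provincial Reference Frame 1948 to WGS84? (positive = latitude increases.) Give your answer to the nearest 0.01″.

Δφ = 10.51″

1° of latitude = 111.0 km, so Δφ = 324.0 / 111000 = 0.0029189° = 10.508″.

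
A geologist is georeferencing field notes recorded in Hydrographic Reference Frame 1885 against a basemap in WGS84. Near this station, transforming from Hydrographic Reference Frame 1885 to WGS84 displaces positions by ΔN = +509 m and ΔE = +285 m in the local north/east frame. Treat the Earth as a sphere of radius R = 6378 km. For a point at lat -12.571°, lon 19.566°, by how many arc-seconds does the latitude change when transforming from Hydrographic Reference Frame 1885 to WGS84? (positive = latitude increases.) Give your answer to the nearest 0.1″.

Δφ = 16.5″

On a sphere of radius R, 1 rad of latitude = R, so Δφ = ΔN / R = 509.0 / 6378000 = 7.9806e-05 rad = 16.461″.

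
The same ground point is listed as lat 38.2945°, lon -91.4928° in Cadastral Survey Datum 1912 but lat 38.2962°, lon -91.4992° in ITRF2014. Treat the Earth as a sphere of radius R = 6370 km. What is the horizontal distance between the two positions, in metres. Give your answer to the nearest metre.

590 m

Δφ = 38.2962° − 38.2945° = +0.0017°; Δλ = -91.4992° − -91.4928° = -0.0064°.
1° along a meridian = πR/180 = 111177 m.
ΔN = Δφ × 111177 = 189.0 m; ΔE = Δλ × 111177 × cos(38.2945°) = -0.0064 × 111177 × 0.784836 = -558.4 m.
Distance = √(ΔE² + ΔN²) = √((-558.4)² + 189.0²) = 589.6 m.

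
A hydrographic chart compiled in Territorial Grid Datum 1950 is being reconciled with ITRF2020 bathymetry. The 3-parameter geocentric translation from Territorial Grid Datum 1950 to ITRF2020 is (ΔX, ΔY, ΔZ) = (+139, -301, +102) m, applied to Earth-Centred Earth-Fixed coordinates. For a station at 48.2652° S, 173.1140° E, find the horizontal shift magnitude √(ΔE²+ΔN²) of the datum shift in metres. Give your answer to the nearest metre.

289 m

At φ = -48.2652°, λ = 173.1140°: sin φ = -0.746234, cos φ = 0.665684, sin λ = 0.119894, cos λ = -0.992787.
ΔE = −sin λ·ΔX + cos λ·ΔY = −(0.119894)·(139) + (-0.992787)·(-301) = 282.16 m.
ΔN = −sin φ cos λ·ΔX − sin φ sin λ·ΔY + cos φ·ΔZ = −(-0.746234)(-0.992787)(139) − (-0.746234)(0.119894)(-301) + (0.665684)(102) = -62.01 m.
Horizontal magnitude = √(ΔE² + ΔN²) = √(282.16² + (-62.01)²) = 288.90 m.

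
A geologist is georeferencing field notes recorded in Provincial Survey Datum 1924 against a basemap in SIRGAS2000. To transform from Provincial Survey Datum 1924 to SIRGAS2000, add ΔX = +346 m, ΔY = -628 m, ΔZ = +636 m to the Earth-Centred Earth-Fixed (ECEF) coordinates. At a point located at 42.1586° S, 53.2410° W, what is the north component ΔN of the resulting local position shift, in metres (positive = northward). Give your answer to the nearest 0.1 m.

ΔN = 948.1 m

At φ = -42.1586°, λ = -53.2410°: sin φ = -0.671185, cos φ = 0.741290, sin λ = -0.801160, cos λ = 0.598450.
ΔN = −sin φ cos λ·ΔX − sin φ sin λ·ΔY + cos φ·ΔZ = −(-0.671185)(0.598450)(346) − (-0.671185)(-0.801160)(-628) + (0.741290)(636) = 948.13 m.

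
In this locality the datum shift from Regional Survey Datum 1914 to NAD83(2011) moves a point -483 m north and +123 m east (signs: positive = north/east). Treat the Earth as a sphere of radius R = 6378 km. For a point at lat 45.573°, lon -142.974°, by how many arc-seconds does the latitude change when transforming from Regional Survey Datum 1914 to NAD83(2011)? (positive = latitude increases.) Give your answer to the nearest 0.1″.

Δφ = -15.6″

On a sphere of radius R, 1 rad of latitude = R, so Δφ = ΔN / R = -483.0 / 6378000 = -7.5729e-05 rad = -15.620″.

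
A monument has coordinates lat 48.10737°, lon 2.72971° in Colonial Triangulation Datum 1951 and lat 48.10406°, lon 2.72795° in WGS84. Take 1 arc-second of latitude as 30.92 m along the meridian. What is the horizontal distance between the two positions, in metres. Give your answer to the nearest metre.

Δφ = 48.10406° − 48.10737° = -0.00331°; Δλ = 2.72795° − 2.72971° = -0.00176°.
1° of latitude = 3600 × 30.92 = 111312 m.
ΔN = Δφ × 111312 = -368.4 m; ΔE = Δλ × 111312 × cos(48.10737°) = -0.00176 × 111312 × 0.667737 = -130.8 m.
Distance = √(ΔE² + ΔN²) = √((-130.8)² + (-368.4)²) = 391.0 m.

391 m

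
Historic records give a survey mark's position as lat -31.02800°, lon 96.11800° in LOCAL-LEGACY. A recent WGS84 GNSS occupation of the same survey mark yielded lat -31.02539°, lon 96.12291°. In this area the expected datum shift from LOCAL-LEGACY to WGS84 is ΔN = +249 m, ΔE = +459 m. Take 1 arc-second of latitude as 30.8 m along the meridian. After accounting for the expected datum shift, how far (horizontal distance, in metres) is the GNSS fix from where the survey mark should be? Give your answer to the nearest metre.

41 m

Observed coordinate differences: Δφ = +0.00261°, Δλ = +0.00491°.
Converting to metres (1° lat = 110880 m, cos φ = 0.856916): observed ΔN = 289.4 m, observed ΔE = 466.5 m.
Subtracting the expected shift leaves a residual of 289.4 − (249) = 40.4 m north and 466.5 − (459) = 7.5 m east.
Residual distance = √(40.4² + 7.5²) = 41.1 m.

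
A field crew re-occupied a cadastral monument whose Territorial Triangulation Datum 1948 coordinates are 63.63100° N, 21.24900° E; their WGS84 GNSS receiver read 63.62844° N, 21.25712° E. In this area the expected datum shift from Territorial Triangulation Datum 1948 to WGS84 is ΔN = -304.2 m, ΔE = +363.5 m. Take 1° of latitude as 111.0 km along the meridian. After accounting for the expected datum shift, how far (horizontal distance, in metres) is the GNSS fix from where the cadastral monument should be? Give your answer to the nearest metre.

42 m

Observed coordinate differences: Δφ = -0.00256°, Δλ = +0.00812°.
Converting to metres (1° lat = 111000 m, cos φ = 0.444150): observed ΔN = -284.2 m, observed ΔE = 400.3 m.
Subtracting the expected shift leaves a residual of -284.2 − (-304.2) = 20.0 m north and 400.3 − (363.5) = 36.8 m east.
Residual distance = √(20.0² + 36.8²) = 41.9 m.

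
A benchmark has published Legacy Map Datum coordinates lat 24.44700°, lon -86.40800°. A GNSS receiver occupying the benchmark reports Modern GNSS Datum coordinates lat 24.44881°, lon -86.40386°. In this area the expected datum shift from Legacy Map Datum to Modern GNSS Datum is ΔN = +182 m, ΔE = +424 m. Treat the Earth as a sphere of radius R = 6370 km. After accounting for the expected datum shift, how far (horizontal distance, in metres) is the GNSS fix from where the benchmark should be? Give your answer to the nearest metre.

Observed coordinate differences: Δφ = +0.00181°, Δλ = +0.00414°.
Converting to metres (1° lat = 111177 m, cos φ = 0.910344): observed ΔN = 201.2 m, observed ΔE = 419.0 m.
Subtracting the expected shift leaves a residual of 201.2 − (182) = 19.2 m north and 419.0 − (424) = -5.0 m east.
Residual distance = √(19.2² + (-5.0)²) = 19.9 m.

20 m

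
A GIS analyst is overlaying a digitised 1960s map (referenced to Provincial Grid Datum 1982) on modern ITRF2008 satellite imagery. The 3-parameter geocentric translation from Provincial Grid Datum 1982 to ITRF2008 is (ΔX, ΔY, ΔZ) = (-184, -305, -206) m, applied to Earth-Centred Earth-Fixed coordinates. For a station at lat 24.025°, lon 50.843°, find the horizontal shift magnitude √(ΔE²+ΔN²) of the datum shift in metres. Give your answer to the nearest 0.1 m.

The local east axis at (φ, λ) is (−sin λ, cos λ, 0), so ΔE = −sin(50.843°)·(-184) + cos(50.843°)·(-305) = -49.91 m.
The local north axis is (−sin φ cos λ, −sin φ sin λ, cos φ), giving ΔN = 47.304 + 96.289 − 188.154 = -44.56 m.
Horizontal magnitude = √(ΔE² + ΔN²) = √((-49.91)² + (-44.56)²) = 66.91 m.

66.9 m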